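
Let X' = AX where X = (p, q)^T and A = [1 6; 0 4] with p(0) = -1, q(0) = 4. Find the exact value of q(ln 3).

A = [[1,6],[0,4]]; eigenvalues λ = 1, 4.
Eigenvectors: (-1,0) for λ=1, (2,1) for λ=4.
From the initial condition, c_1 = 9, c_2 = 4.
q(ln 3) = (9)(3^1)(0) + (4)(3^4)(1) = 324.

324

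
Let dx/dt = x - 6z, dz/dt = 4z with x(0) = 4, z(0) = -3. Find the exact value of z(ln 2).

A = [[1,-6],[0,4]]; eigenvalues λ = 4, 1.
Eigenvectors: (-2,1) for λ=4, (-1,0) for λ=1.
From the initial condition, c_1 = -3, c_2 = 2.
z(ln 2) = (-3)(2^4)(1) + (2)(2^1)(0) = -48.

-48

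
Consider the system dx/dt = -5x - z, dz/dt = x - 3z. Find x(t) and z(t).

x(t) = c_1e^(-4t) + c_2te^(-4t) - 2c_2e^(-4t), z(t) = -c_1e^(-4t) - c_2te^(-4t) + c_2e^(-4t)

Coefficient matrix A = [[-5, -1], [1, -3]].
Characteristic polynomial det(A - λI) = λ^2 + 8λ + 16 = 0.
Single eigenvalue λ = -4 with algebraic multiplicity 2.
Eigenvector v = (1,-1); generalized eigenvector w with (A-λI)w=v is (-2,1).
General solution: e^(-4t)[c_1·v + c_2·(t·v + w)].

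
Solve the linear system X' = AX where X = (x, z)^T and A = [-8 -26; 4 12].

x(t) = 2K_1e^(2t)sin(2t) - 3K_1e^(2t)cos(2t) - 3K_2e^(2t)sin(2t) - 2K_2e^(2t)cos(2t), z(t) = -K_1e^(2t)sin(2t) + K_1e^(2t)cos(2t) + K_2e^(2t)sin(2t) + K_2e^(2t)cos(2t)

Coefficient matrix A = [[-8, -26], [4, 12]].
Characteristic polynomial det(A - λI) = λ^2 - 4λ + 8 = 0.
Eigenvalues λ = 2 ± 2i (complex conjugate pair).
For λ=2+2i: an eigenvector is (-3,1) - i(2,-1) = (-3 - 2i, 1 + i).
A real fundamental pair from Re and Im of e^((2+2i)t)v: X_1 = e^(2t)(cos(2t)·(-3,1) + sin(2t)·(2,-1)), X_2 = e^(2t)(sin(2t)·(-3,1) - cos(2t)·(2,-1)).
General solution: K_1X_1 + K_2X_2.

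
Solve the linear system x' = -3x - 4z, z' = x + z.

Coefficient matrix A = [[-3, -4], [1, 1]].
Characteristic polynomial det(A - λI) = λ^2 + 2λ + 1 = 0.
Single eigenvalue λ = -1 with algebraic multiplicity 2.
Eigenvector v = (-2,1); generalized eigenvector w with (A-λI)w=v is (-3,2).
General solution: e^(-t)[c_1·v + c_2·(t·v + w)].

x(t) = -2c_1e^(-t) - 2c_2te^(-t) - 3c_2e^(-t), z(t) = c_1e^(-t) + c_2te^(-t) + 2c_2e^(-t)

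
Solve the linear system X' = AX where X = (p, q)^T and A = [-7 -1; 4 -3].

p(t) = C_1e^(-5t) + C_2te^(-5t) + C_2e^(-5t), q(t) = -2C_1e^(-5t) - 2C_2te^(-5t) - 3C_2e^(-5t)

Coefficient matrix A = [[-7, -1], [4, -3]].
Characteristic polynomial det(A - λI) = λ^2 + 10λ + 25 = 0.
Single eigenvalue λ = -5 with algebraic multiplicity 2.
Eigenvector v = (1,-2); generalized eigenvector w with (A-λI)w=v is (1,-3).
General solution: e^(-5t)[C_1·v + C_2·(t·v + w)].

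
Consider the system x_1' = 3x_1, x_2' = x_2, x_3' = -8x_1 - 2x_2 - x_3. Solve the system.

Coefficient matrix A = [[3, 0, 0], [0, 1, 0], [-8, -2, -1]].
det(A - λI) = 0 gives eigenvalues λ = 1, 3, -1.
For λ=1: eigenvector (0,1,-1).
For λ=3: eigenvector (1,0,-2).
For λ=-1: eigenvector (0,0,1).
General solution: c_1e^(t)(0,1,-1) + c_2e^(3t)(1,0,-2) + c_3e^(-t)(0,0,1).

x_1(t) = c_2e^(3t), x_2(t) = c_1e^(t), x_3(t) = -c_1e^(t) - 2c_2e^(3t) + c_3e^(-t)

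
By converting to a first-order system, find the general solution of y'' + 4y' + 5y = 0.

Let x_1 = y, x_2 = y'. Then x_1' = x_2 and x_2' = -5x_1 - 4x_2.
A = [[0,1],[-5,-4]]; det(A-λI) = λ^2 + 4λ + 5.
Eigenvalues λ = -2 ± i.

y(t) = C_1e^(-2t)cos(t) + C_2e^(-2t)sin(t)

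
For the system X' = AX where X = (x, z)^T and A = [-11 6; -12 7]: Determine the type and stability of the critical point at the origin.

saddle

A = [[-11,6],[-12,7]]; det(A-λI) = λ^2 + 4λ - 5.
λ = 1, -5: opposite signs.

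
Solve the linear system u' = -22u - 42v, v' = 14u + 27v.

Coefficient matrix A = [[-22, -42], [14, 27]].
Characteristic polynomial det(A - λI) = λ^2 - 5λ - 6 = 0.
Eigenvalues λ = 6, -1.
For λ=6: (A-λI) row 1 is [-28, -42], so an eigenvector is (-3, 2).
For λ=-1: (A-λI) row 1 is [-21, -42], so an eigenvector is (-2, 1).
General solution: c_1e^(6t)(-3,2) + c_2e^(-t)(-2,1).

u(t) = -3c_1e^(6t) - 2c_2e^(-t), v(t) = 2c_1e^(6t) + c_2e^(-t)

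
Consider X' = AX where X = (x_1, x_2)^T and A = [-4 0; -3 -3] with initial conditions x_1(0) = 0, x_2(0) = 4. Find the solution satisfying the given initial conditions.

x_1(t) = 0, x_2(t) = 4e^(-3t)

Coefficient matrix A = [[-4, 0], [-3, -3]].
Characteristic polynomial det(A - λI) = λ^2 + 7λ + 12 = 0.
Eigenvalues λ = -3, -4.
For λ=-3: (A-λI) row 1 is [-1, 0], so an eigenvector is (0, 1).
For λ=-4: (A-λI) row 2 is [-3, 1], so an eigenvector is (1, 3).
General solution: C_1e^(-3t)(0,1) + C_2e^(-4t)(1,3).
Applying x_1(0)=0, x_2(0)=4 gives C_1=4, C_2=0.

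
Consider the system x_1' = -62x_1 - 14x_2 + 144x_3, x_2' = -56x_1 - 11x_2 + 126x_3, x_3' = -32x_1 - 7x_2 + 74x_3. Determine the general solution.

Coefficient matrix A = [[-62, -14, 144], [-56, -11, 126], [-32, -7, 74]].
det(A - λI) = 0 gives eigenvalues λ = 3, -4, 2.
For λ=3: eigenvector (2,1,1).
For λ=-4: eigenvector (2,2,1).
For λ=2: eigenvector (9,0,4).
General solution: c_1e^(3t)(2,1,1) + c_2e^(-4t)(2,2,1) + c_3e^(2t)(9,0,4).

x_1(t) = 2c_1e^(3t) + 2c_2e^(-4t) + 9c_3e^(2t), x_2(t) = c_1e^(3t) + 2c_2e^(-4t), x_3(t) = c_1e^(3t) + c_2e^(-4t) + 4c_3e^(2t)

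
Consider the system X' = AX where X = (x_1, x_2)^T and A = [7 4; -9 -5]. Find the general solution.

Coefficient matrix A = [[7, 4], [-9, -5]].
Characteristic polynomial det(A - λI) = λ^2 - 2λ + 1 = 0.
Single eigenvalue λ = 1 with algebraic multiplicity 2.
Eigenvector v = (2,-3); generalized eigenvector w with (A-λI)w=v is (-1,2).
General solution: e^(t)[c_1·v + c_2·(t·v + w)].

x_1(t) = 2c_1e^(t) + 2c_2te^(t) - c_2e^(t), x_2(t) = -3c_1e^(t) - 3c_2te^(t) + 2c_2e^(t)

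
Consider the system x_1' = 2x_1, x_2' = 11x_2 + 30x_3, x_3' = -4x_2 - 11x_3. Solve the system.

Coefficient matrix A = [[2, 0, 0], [0, 11, 30], [0, -4, -11]].
det(A - λI) = 0 gives eigenvalues λ = 2, -1, 1.
For λ=2: eigenvector (1,0,0).
For λ=-1: eigenvector (0,-5,2).
For λ=1: eigenvector (0,-3,1).
General solution: C_1e^(2t)(1,0,0) + C_2e^(-t)(0,-5,2) + C_3e^(t)(0,-3,1).

x_1(t) = C_1e^(2t), x_2(t) = -5C_2e^(-t) - 3C_3e^(t), x_3(t) = 2C_2e^(-t) + C_3e^(t)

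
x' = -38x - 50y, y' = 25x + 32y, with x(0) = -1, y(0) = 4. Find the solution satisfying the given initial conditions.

Coefficient matrix A = [[-38, -50], [25, 32]].
Characteristic polynomial det(A - λI) = λ^2 + 6λ + 34 = 0.
Eigenvalues λ = -3 ± 5i (complex conjugate pair).
For λ=-3+5i: an eigenvector is (-1,1) - i(-3,2) = (-1 + 3i, 1 - 2i).
A real fundamental pair from Re and Im of e^((-3+5i)t)v: X_1 = e^(-3t)(cos(5t)·(-1,1) + sin(5t)·(-3,2)), X_2 = e^(-3t)(sin(5t)·(-1,1) - cos(5t)·(-3,2)).
General solution: c_1X_1 + c_2X_2.
Applying x(0)=-1, y(0)=4 gives c_1=10, c_2=3.

x(t) = -33e^(-3t)sin(5t) - e^(-3t)cos(5t), y(t) = 23e^(-3t)sin(5t) + 4e^(-3t)cos(5t)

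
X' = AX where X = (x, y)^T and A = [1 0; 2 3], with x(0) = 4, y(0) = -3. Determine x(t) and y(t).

Coefficient matrix A = [[1, 0], [2, 3]].
Characteristic polynomial det(A - λI) = λ^2 - 4λ + 3 = 0.
Eigenvalues λ = 1, 3.
For λ=1: (A-λI) row 2 is [2, 2], so an eigenvector is (-1, 1).
For λ=3: (A-λI) row 1 is [-2, 0], so an eigenvector is (0, -1).
General solution: c_1e^(t)(-1,1) + c_2e^(3t)(0,-1).
Applying x(0)=4, y(0)=-3 gives c_1=-4, c_2=-1.

x(t) = 4e^(t), y(t) = e^(3t) - 4e^(t)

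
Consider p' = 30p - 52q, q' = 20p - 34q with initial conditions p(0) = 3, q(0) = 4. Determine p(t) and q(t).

p(t) = -28e^(-2t)sin(4t) + 3e^(-2t)cos(4t), q(t) = -17e^(-2t)sin(4t) + 4e^(-2t)cos(4t)

Coefficient matrix A = [[30, -52], [20, -34]].
Characteristic polynomial det(A - λI) = λ^2 + 4λ + 20 = 0.
Eigenvalues λ = -2 ± 4i (complex conjugate pair).
For λ=-2+4i: an eigenvector is (2,1) - i(3,2) = (2 - 3i, 1 - 2i).
A real fundamental pair from Re and Im of e^((-2+4i)t)v: X_1 = e^(-2t)(cos(4t)·(2,1) + sin(4t)·(3,2)), X_2 = e^(-2t)(sin(4t)·(2,1) - cos(4t)·(3,2)).
General solution: c_1X_1 + c_2X_2.
Applying p(0)=3, q(0)=4 gives c_1=-6, c_2=-5.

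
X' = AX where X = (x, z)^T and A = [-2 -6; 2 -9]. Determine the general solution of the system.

Coefficient matrix A = [[-2, -6], [2, -9]].
Characteristic polynomial det(A - λI) = λ^2 + 11λ + 30 = 0.
Eigenvalues λ = -5, -6.
For λ=-5: (A-λI) row 1 is [3, -6], so an eigenvector is (-2, -1).
For λ=-6: (A-λI) row 1 is [4, -6], so an eigenvector is (-3, -2).
General solution: C_1e^(-5t)(-2,-1) + C_2e^(-6t)(-3,-2).

x(t) = -2C_1e^(-5t) - 3C_2e^(-6t), z(t) = -C_1e^(-5t) - 2C_2e^(-6t)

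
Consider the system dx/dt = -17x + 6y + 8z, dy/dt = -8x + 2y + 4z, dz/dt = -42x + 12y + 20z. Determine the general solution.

x(t) = -c_1e^(-t) + 2c_2e^(2t) + 4c_3e^(4t), y(t) = c_2e^(2t) + 2c_3e^(4t), z(t) = -2c_1e^(-t) + 4c_2e^(2t) + 9c_3e^(4t)

Coefficient matrix A = [[-17, 6, 8], [-8, 2, 4], [-42, 12, 20]].
det(A - λI) = 0 gives eigenvalues λ = -1, 2, 4.
For λ=-1: eigenvector (-1,0,-2).
For λ=2: eigenvector (2,1,4).
For λ=4: eigenvector (4,2,9).
General solution: c_1e^(-t)(-1,0,-2) + c_2e^(2t)(2,1,4) + c_3e^(4t)(4,2,9).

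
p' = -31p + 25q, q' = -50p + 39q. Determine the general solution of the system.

p(t) = -c_1e^(4t)sin(5t) - 2c_1e^(4t)cos(5t) - 2c_2e^(4t)sin(5t) + c_2e^(4t)cos(5t), q(t) = -c_1e^(4t)sin(5t) - 3c_1e^(4t)cos(5t) - 3c_2e^(4t)sin(5t) + c_2e^(4t)cos(5t)

Coefficient matrix A = [[-31, 25], [-50, 39]].
Characteristic polynomial det(A - λI) = λ^2 - 8λ + 41 = 0.
Eigenvalues λ = 4 ± 5i (complex conjugate pair).
For λ=4+5i: an eigenvector is (-2,-3) - i(-1,-1) = (-2 + i, -3 + i).
A real fundamental pair from Re and Im of e^((4+5i)t)v: X_1 = e^(4t)(cos(5t)·(-2,-3) + sin(5t)·(-1,-1)), X_2 = e^(4t)(sin(5t)·(-2,-3) - cos(5t)·(-1,-1)).
General solution: c_1X_1 + c_2X_2.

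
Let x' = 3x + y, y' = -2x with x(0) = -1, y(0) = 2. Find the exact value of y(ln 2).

A = [[3,1],[-2,0]]; eigenvalues λ = 2, 1.
Eigenvectors: (1,-1) for λ=2, (1,-2) for λ=1.
From the initial condition, c_1 = 0, c_2 = -1.
y(ln 2) = (0)(2^2)(-1) + (-1)(2^1)(-2) = 4.

4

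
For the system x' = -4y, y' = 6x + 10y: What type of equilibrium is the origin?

unstable node

A = [[0,-4],[6,10]]; det(A-λI) = λ^2 - 10λ + 24.
λ = 4, 6: both positive.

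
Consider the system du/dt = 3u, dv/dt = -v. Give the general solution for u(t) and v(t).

Coefficient matrix A = [[3, 0], [0, -1]].
Characteristic polynomial det(A - λI) = λ^2 - 2λ - 3 = 0.
Eigenvalues λ = -1, 3.
For λ=-1: (A-λI) row 1 is [4, 0], so an eigenvector is (0, -1).
For λ=3: (A-λI) row 2 is [0, -4], so an eigenvector is (1, 0).
General solution: c_1e^(-t)(0,-1) + c_2e^(3t)(1,0).

u(t) = c_2e^(3t), v(t) = -c_1e^(-t)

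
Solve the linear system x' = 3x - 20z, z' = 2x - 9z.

Coefficient matrix A = [[3, -20], [2, -9]].
Characteristic polynomial det(A - λI) = λ^2 + 6λ + 13 = 0.
Eigenvalues λ = -3 ± 2i (complex conjugate pair).
For λ=-3+2i: an eigenvector is (-1,0) - i(-3,-1) = (-1 + 3i, 0 + i).
A real fundamental pair from Re and Im of e^((-3+2i)t)v: X_1 = e^(-3t)(cos(2t)·(-1,0) + sin(2t)·(-3,-1)), X_2 = e^(-3t)(sin(2t)·(-1,0) - cos(2t)·(-3,-1)).
General solution: C_1X_1 + C_2X_2.

x(t) = -3C_1e^(-3t)sin(2t) - C_1e^(-3t)cos(2t) - C_2e^(-3t)sin(2t) + 3C_2e^(-3t)cos(2t), z(t) = -C_1e^(-3t)sin(2t) + C_2e^(-3t)cos(2t)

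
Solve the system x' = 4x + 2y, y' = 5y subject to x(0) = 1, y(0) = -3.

x(t) = -6e^(5t) + 7e^(4t), y(t) = -3e^(5t)

Coefficient matrix A = [[4, 2], [0, 5]].
Characteristic polynomial det(A - λI) = λ^2 - 9λ + 20 = 0.
Eigenvalues λ = 4, 5.
For λ=4: (A-λI) row 1 is [0, 2], so an eigenvector is (1, 0).
For λ=5: (A-λI) row 1 is [-1, 2], so an eigenvector is (-2, -1).
General solution: c_1e^(4t)(1,0) + c_2e^(5t)(-2,-1).
Applying x(0)=1, y(0)=-3 gives c_1=7, c_2=3.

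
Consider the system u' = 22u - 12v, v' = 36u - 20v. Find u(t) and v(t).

u(t) = 2K_1e^(4t) + K_2e^(-2t), v(t) = 3K_1e^(4t) + 2K_2e^(-2t)

Coefficient matrix A = [[22, -12], [36, -20]].
Characteristic polynomial det(A - λI) = λ^2 - 2λ - 8 = 0.
Eigenvalues λ = 4, -2.
For λ=4: (A-λI) row 1 is [18, -12], so an eigenvector is (2, 3).
For λ=-2: (A-λI) row 1 is [24, -12], so an eigenvector is (1, 2).
General solution: K_1e^(4t)(2,3) + K_2e^(-2t)(1,2).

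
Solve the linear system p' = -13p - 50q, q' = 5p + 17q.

Coefficient matrix A = [[-13, -50], [5, 17]].
Characteristic polynomial det(A - λI) = λ^2 - 4λ + 29 = 0.
Eigenvalues λ = 2 ± 5i (complex conjugate pair).
For λ=2+5i: an eigenvector is (-3,1) - i(-1,0) = (-3 + i, 1).
A real fundamental pair from Re and Im of e^((2+5i)t)v: X_1 = e^(2t)(cos(5t)·(-3,1) + sin(5t)·(-1,0)), X_2 = e^(2t)(sin(5t)·(-3,1) - cos(5t)·(-1,0)).
General solution: C_1X_1 + C_2X_2.

p(t) = -C_1e^(2t)sin(5t) - 3C_1e^(2t)cos(5t) - 3C_2e^(2t)sin(5t) + C_2e^(2t)cos(5t), q(t) = C_1e^(2t)cos(5t) + C_2e^(2t)sin(5t)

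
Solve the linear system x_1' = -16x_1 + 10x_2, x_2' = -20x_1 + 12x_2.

x_1(t) = -c_1e^(-2t)sin(2t) - 2c_1e^(-2t)cos(2t) - 2c_2e^(-2t)sin(2t) + c_2e^(-2t)cos(2t), x_2(t) = -c_1e^(-2t)sin(2t) - 3c_1e^(-2t)cos(2t) - 3c_2e^(-2t)sin(2t) + c_2e^(-2t)cos(2t)

Coefficient matrix A = [[-16, 10], [-20, 12]].
Characteristic polynomial det(A - λI) = λ^2 + 4λ + 8 = 0.
Eigenvalues λ = -2 ± 2i (complex conjugate pair).
For λ=-2+2i: an eigenvector is (-2,-3) - i(-1,-1) = (-2 + i, -3 + i).
A real fundamental pair from Re and Im of e^((-2+2i)t)v: X_1 = e^(-2t)(cos(2t)·(-2,-3) + sin(2t)·(-1,-1)), X_2 = e^(-2t)(sin(2t)·(-2,-3) - cos(2t)·(-1,-1)).
General solution: c_1X_1 + c_2X_2.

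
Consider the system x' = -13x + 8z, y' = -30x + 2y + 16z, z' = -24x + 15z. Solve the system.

x(t) = c_1e^(3t) - 2c_3e^(-t), y(t) = 2c_1e^(3t) + c_2e^(2t) - 4c_3e^(-t), z(t) = 2c_1e^(3t) - 3c_3e^(-t)

Coefficient matrix A = [[-13, 0, 8], [-30, 2, 16], [-24, 0, 15]].
det(A - λI) = 0 gives eigenvalues λ = 3, 2, -1.
For λ=3: eigenvector (1,2,2).
For λ=2: eigenvector (0,1,0).
For λ=-1: eigenvector (-2,-4,-3).
General solution: c_1e^(3t)(1,2,2) + c_2e^(2t)(0,1,0) + c_3e^(-t)(-2,-4,-3).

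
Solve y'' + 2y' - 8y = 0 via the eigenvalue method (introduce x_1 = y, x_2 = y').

Let x_1 = y, x_2 = y'. Then x_1' = x_2 and x_2' = 8x_1 - 2x_2.
A = [[0,1],[8,-2]]; det(A-λI) = λ^2 + 2λ - 8.
Eigenvalues λ = 2, -4 with eigenvectors (1,2), (1,-4).

y(t) = c_1e^(2t) + c_2e^(-4t)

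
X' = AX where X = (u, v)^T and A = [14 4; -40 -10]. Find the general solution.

Coefficient matrix A = [[14, 4], [-40, -10]].
Characteristic polynomial det(A - λI) = λ^2 - 4λ + 20 = 0.
Eigenvalues λ = 2 ± 4i (complex conjugate pair).
For λ=2+4i: an eigenvector is (0,-1) - i(-1,3) = (0 + i, -1 - 3i).
A real fundamental pair from Re and Im of e^((2+4i)t)v: X_1 = e^(2t)(cos(4t)·(0,-1) + sin(4t)·(-1,3)), X_2 = e^(2t)(sin(4t)·(0,-1) - cos(4t)·(-1,3)).
General solution: C_1X_1 + C_2X_2.

u(t) = -C_1e^(2t)sin(4t) + C_2e^(2t)cos(4t), v(t) = 3C_1e^(2t)sin(4t) - C_1e^(2t)cos(4t) - C_2e^(2t)sin(4t) - 3C_2e^(2t)cos(4t)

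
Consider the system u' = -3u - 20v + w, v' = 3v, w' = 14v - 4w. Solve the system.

Coefficient matrix A = [[-3, -20, 1], [0, 3, 0], [0, 14, -4]].
det(A - λI) = 0 gives eigenvalues λ = -3, 3, -4.
For λ=-3: eigenvector (1,0,0).
For λ=3: eigenvector (-3,1,2).
For λ=-4: eigenvector (-1,0,1).
General solution: C_1e^(-3t)(1,0,0) + C_2e^(3t)(-3,1,2) + C_3e^(-4t)(-1,0,1).

u(t) = C_1e^(-3t) - 3C_2e^(3t) - C_3e^(-4t), v(t) = C_2e^(3t), w(t) = 2C_2e^(3t) + C_3e^(-4t)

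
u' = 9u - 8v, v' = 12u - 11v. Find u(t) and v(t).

Coefficient matrix A = [[9, -8], [12, -11]].
Characteristic polynomial det(A - λI) = λ^2 + 2λ - 3 = 0.
Eigenvalues λ = 1, -3.
For λ=1: (A-λI) row 1 is [8, -8], so an eigenvector is (1, 1).
For λ=-3: (A-λI) row 1 is [12, -8], so an eigenvector is (2, 3).
General solution: C_1e^(t)(1,1) + C_2e^(-3t)(2,3).

u(t) = C_1e^(t) + 2C_2e^(-3t), v(t) = C_1e^(t) + 3C_2e^(-3t)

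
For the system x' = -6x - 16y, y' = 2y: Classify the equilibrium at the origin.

A = [[-6,-16],[0,2]]; det(A-λI) = λ^2 + 4λ - 12.
λ = -6, 2: opposite signs.

saddle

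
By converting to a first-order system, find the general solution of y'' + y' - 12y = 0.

y(t) = c_1e^(3t) + c_2e^(-4t)

Let x_1 = y, x_2 = y'. Then x_1' = x_2 and x_2' = 12x_1 - x_2.
A = [[0,1],[12,-1]]; det(A-λI) = λ^2 + λ - 12.
Eigenvalues λ = 3, -4 with eigenvectors (1,3), (1,-4).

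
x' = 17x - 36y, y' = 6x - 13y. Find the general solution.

Coefficient matrix A = [[17, -36], [6, -13]].
Characteristic polynomial det(A - λI) = λ^2 - 4λ - 5 = 0.
Eigenvalues λ = 5, -1.
For λ=5: (A-λI) row 1 is [12, -36], so an eigenvector is (3, 1).
For λ=-1: (A-λI) row 1 is [18, -36], so an eigenvector is (2, 1).
General solution: c_1e^(5t)(3,1) + c_2e^(-t)(2,1).

x(t) = 3c_1e^(5t) + 2c_2e^(-t), y(t) = c_1e^(5t) + c_2e^(-t)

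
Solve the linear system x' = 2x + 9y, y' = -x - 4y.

Coefficient matrix A = [[2, 9], [-1, -4]].
Characteristic polynomial det(A - λI) = λ^2 + 2λ + 1 = 0.
Single eigenvalue λ = -1 with algebraic multiplicity 2.
Eigenvector v = (-3,1); generalized eigenvector w with (A-λI)w=v is (-1,0).
General solution: e^(-t)[c_1·v + c_2·(t·v + w)].

x(t) = -3c_1e^(-t) - 3c_2te^(-t) - c_2e^(-t), y(t) = c_1e^(-t) + c_2te^(-t)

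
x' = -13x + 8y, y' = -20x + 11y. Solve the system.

Coefficient matrix A = [[-13, 8], [-20, 11]].
Characteristic polynomial det(A - λI) = λ^2 + 2λ + 17 = 0.
Eigenvalues λ = -1 ± 4i (complex conjugate pair).
For λ=-1+4i: an eigenvector is (-1,-1) - i(1,2) = (-1 - i, -1 - 2i).
A real fundamental pair from Re and Im of e^((-1+4i)t)v: X_1 = e^(-t)(cos(4t)·(-1,-1) + sin(4t)·(1,2)), X_2 = e^(-t)(sin(4t)·(-1,-1) - cos(4t)·(1,2)).
General solution: C_1X_1 + C_2X_2.

x(t) = C_1e^(-t)sin(4t) - C_1e^(-t)cos(4t) - C_2e^(-t)sin(4t) - C_2e^(-t)cos(4t), y(t) = 2C_1e^(-t)sin(4t) - C_1e^(-t)cos(4t) - C_2e^(-t)sin(4t) - 2C_2e^(-t)cos(4t)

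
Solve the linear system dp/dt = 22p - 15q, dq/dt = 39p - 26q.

p(t) = 2C_1e^(-2t)sin(3t) - C_1e^(-2t)cos(3t) - C_2e^(-2t)sin(3t) - 2C_2e^(-2t)cos(3t), q(t) = 3C_1e^(-2t)sin(3t) - 2C_1e^(-2t)cos(3t) - 2C_2e^(-2t)sin(3t) - 3C_2e^(-2t)cos(3t)

Coefficient matrix A = [[22, -15], [39, -26]].
Characteristic polynomial det(A - λI) = λ^2 + 4λ + 13 = 0.
Eigenvalues λ = -2 ± 3i (complex conjugate pair).
For λ=-2+3i: an eigenvector is (-1,-2) - i(2,3) = (-1 - 2i, -2 - 3i).
A real fundamental pair from Re and Im of e^((-2+3i)t)v: X_1 = e^(-2t)(cos(3t)·(-1,-2) + sin(3t)·(2,3)), X_2 = e^(-2t)(sin(3t)·(-1,-2) - cos(3t)·(2,3)).
General solution: C_1X_1 + C_2X_2.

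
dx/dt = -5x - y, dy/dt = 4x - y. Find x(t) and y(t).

Coefficient matrix A = [[-5, -1], [4, -1]].
Characteristic polynomial det(A - λI) = λ^2 + 6λ + 9 = 0.
Single eigenvalue λ = -3 with algebraic multiplicity 2.
Eigenvector v = (1,-2); generalized eigenvector w with (A-λI)w=v is (-2,3).
General solution: e^(-3t)[K_1·v + K_2·(t·v + w)].

x(t) = K_1e^(-3t) + K_2te^(-3t) - 2K_2e^(-3t), y(t) = -2K_1e^(-3t) - 2K_2te^(-3t) + 3K_2e^(-3t)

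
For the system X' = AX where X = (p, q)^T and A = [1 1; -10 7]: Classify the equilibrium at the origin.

unstable spiral

A = [[1,1],[-10,7]]; det(A-λI) = λ^2 - 8λ + 17.
λ = 4 ± i: positive real part.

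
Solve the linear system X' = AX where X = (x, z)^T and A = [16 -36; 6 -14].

x(t) = -3K_1e^(4t) - 2K_2e^(-2t), z(t) = -K_1e^(4t) - K_2e^(-2t)

Coefficient matrix A = [[16, -36], [6, -14]].
Characteristic polynomial det(A - λI) = λ^2 - 2λ - 8 = 0.
Eigenvalues λ = 4, -2.
For λ=4: (A-λI) row 1 is [12, -36], so an eigenvector is (-3, -1).
For λ=-2: (A-λI) row 1 is [18, -36], so an eigenvector is (-2, -1).
General solution: K_1e^(4t)(-3,-1) + K_2e^(-2t)(-2,-1).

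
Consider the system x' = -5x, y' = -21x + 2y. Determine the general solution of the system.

Coefficient matrix A = [[-5, 0], [-21, 2]].
Characteristic polynomial det(A - λI) = λ^2 + 3λ - 10 = 0.
Eigenvalues λ = -5, 2.
For λ=-5: (A-λI) row 2 is [-21, 7], so an eigenvector is (-1, -3).
For λ=2: (A-λI) row 1 is [-7, 0], so an eigenvector is (0, -1).
General solution: K_1e^(-5t)(-1,-3) + K_2e^(2t)(0,-1).

x(t) = -K_1e^(-5t), y(t) = -3K_1e^(-5t) - K_2e^(2t)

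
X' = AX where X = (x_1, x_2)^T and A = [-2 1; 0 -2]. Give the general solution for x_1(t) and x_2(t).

Coefficient matrix A = [[-2, 1], [0, -2]].
Characteristic polynomial det(A - λI) = λ^2 + 4λ + 4 = 0.
Single eigenvalue λ = -2 with algebraic multiplicity 2.
Eigenvector v = (1,0); generalized eigenvector w with (A-λI)w=v is (-3,1).
General solution: e^(-2t)[C_1·v + C_2·(t·v + w)].

x_1(t) = C_1e^(-2t) + C_2te^(-2t) - 3C_2e^(-2t), x_2(t) = C_2e^(-2t)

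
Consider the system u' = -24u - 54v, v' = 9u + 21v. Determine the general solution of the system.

Coefficient matrix A = [[-24, -54], [9, 21]].
Characteristic polynomial det(A - λI) = λ^2 + 3λ - 18 = 0.
Eigenvalues λ = -6, 3.
For λ=-6: (A-λI) row 1 is [-18, -54], so an eigenvector is (3, -1).
For λ=3: (A-λI) row 1 is [-27, -54], so an eigenvector is (-2, 1).
General solution: C_1e^(-6t)(3,-1) + C_2e^(3t)(-2,1).

u(t) = 3C_1e^(-6t) - 2C_2e^(3t), v(t) = -C_1e^(-6t) + C_2e^(3t)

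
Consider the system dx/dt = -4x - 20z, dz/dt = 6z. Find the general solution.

x(t) = 2c_1e^(6t) + c_2e^(-4t), z(t) = -c_1e^(6t)

Coefficient matrix A = [[-4, -20], [0, 6]].
Characteristic polynomial det(A - λI) = λ^2 - 2λ - 24 = 0.
Eigenvalues λ = 6, -4.
For λ=6: (A-λI) row 1 is [-10, -20], so an eigenvector is (2, -1).
For λ=-4: (A-λI) row 1 is [0, -20], so an eigenvector is (1, 0).
General solution: c_1e^(6t)(2,-1) + c_2e^(-4t)(1,0).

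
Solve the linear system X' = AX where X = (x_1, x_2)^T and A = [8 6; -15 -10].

x_1(t) = -c_1e^(-t)sin(3t) - c_1e^(-t)cos(3t) - c_2e^(-t)sin(3t) + c_2e^(-t)cos(3t), x_2(t) = 2c_1e^(-t)sin(3t) + c_1e^(-t)cos(3t) + c_2e^(-t)sin(3t) - 2c_2e^(-t)cos(3t)

Coefficient matrix A = [[8, 6], [-15, -10]].
Characteristic polynomial det(A - λI) = λ^2 + 2λ + 10 = 0.
Eigenvalues λ = -1 ± 3i (complex conjugate pair).
For λ=-1+3i: an eigenvector is (-1,1) - i(-1,2) = (-1 + i, 1 - 2i).
A real fundamental pair from Re and Im of e^((-1+3i)t)v: X_1 = e^(-t)(cos(3t)·(-1,1) + sin(3t)·(-1,2)), X_2 = e^(-t)(sin(3t)·(-1,1) - cos(3t)·(-1,2)).
General solution: c_1X_1 + c_2X_2.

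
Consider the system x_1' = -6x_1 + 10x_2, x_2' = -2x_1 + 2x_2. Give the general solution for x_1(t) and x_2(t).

Coefficient matrix A = [[-6, 10], [-2, 2]].
Characteristic polynomial det(A - λI) = λ^2 + 4λ + 8 = 0.
Eigenvalues λ = -2 ± 2i (complex conjugate pair).
For λ=-2+2i: an eigenvector is (2,1) - i(1,0) = (2 - i, 1).
A real fundamental pair from Re and Im of e^((-2+2i)t)v: X_1 = e^(-2t)(cos(2t)·(2,1) + sin(2t)·(1,0)), X_2 = e^(-2t)(sin(2t)·(2,1) - cos(2t)·(1,0)).
General solution: C_1X_1 + C_2X_2.

x_1(t) = C_1e^(-2t)sin(2t) + 2C_1e^(-2t)cos(2t) + 2C_2e^(-2t)sin(2t) - C_2e^(-2t)cos(2t), x_2(t) = C_1e^(-2t)cos(2t) + C_2e^(-2t)sin(2t)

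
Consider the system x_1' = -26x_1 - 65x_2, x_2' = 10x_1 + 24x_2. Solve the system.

Coefficient matrix A = [[-26, -65], [10, 24]].
Characteristic polynomial det(A - λI) = λ^2 + 2λ + 26 = 0.
Eigenvalues λ = -1 ± 5i (complex conjugate pair).
For λ=-1+5i: an eigenvector is (-2,1) - i(-3,1) = (-2 + 3i, 1 - i).
A real fundamental pair from Re and Im of e^((-1+5i)t)v: X_1 = e^(-t)(cos(5t)·(-2,1) + sin(5t)·(-3,1)), X_2 = e^(-t)(sin(5t)·(-2,1) - cos(5t)·(-3,1)).
General solution: c_1X_1 + c_2X_2.

x_1(t) = -3c_1e^(-t)sin(5t) - 2c_1e^(-t)cos(5t) - 2c_2e^(-t)sin(5t) + 3c_2e^(-t)cos(5t), x_2(t) = c_1e^(-t)sin(5t) + c_1e^(-t)cos(5t) + c_2e^(-t)sin(5t) - c_2e^(-t)cos(5t)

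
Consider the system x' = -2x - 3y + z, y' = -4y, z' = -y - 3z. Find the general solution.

x(t) = -K_1e^(-3t) + K_2e^(-4t) + K_3e^(-2t), y(t) = K_2e^(-4t), z(t) = K_1e^(-3t) + K_2e^(-4t)

Coefficient matrix A = [[-2, -3, 1], [0, -4, 0], [0, -1, -3]].
det(A - λI) = 0 gives eigenvalues λ = -3, -4, -2.
For λ=-3: eigenvector (-1,0,1).
For λ=-4: eigenvector (1,1,1).
For λ=-2: eigenvector (1,0,0).
General solution: K_1e^(-3t)(-1,0,1) + K_2e^(-4t)(1,1,1) + K_3e^(-2t)(1,0,0).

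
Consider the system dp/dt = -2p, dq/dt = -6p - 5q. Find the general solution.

Coefficient matrix A = [[-2, 0], [-6, -5]].
Characteristic polynomial det(A - λI) = λ^2 + 7λ + 10 = 0.
Eigenvalues λ = -5, -2.
For λ=-5: (A-λI) row 1 is [3, 0], so an eigenvector is (0, -1).
For λ=-2: (A-λI) row 2 is [-6, -3], so an eigenvector is (-1, 2).
General solution: K_1e^(-5t)(0,-1) + K_2e^(-2t)(-1,2).

p(t) = -K_2e^(-2t), q(t) = -K_1e^(-5t) + 2K_2e^(-2t)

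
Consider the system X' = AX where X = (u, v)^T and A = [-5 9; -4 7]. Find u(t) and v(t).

Coefficient matrix A = [[-5, 9], [-4, 7]].
Characteristic polynomial det(A - λI) = λ^2 - 2λ + 1 = 0.
Single eigenvalue λ = 1 with algebraic multiplicity 2.
Eigenvector v = (3,2); generalized eigenvector w with (A-λI)w=v is (1,1).
General solution: e^(t)[K_1·v + K_2·(t·v + w)].

u(t) = 3K_1e^(t) + 3K_2te^(t) + K_2e^(t), v(t) = 2K_1e^(t) + 2K_2te^(t) + K_2e^(t)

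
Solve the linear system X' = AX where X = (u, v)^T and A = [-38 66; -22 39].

u(t) = -3C_1e^(6t) + 2C_2e^(-5t), v(t) = -2C_1e^(6t) + C_2e^(-5t)

Coefficient matrix A = [[-38, 66], [-22, 39]].
Characteristic polynomial det(A - λI) = λ^2 - λ - 30 = 0.
Eigenvalues λ = 6, -5.
For λ=6: (A-λI) row 1 is [-44, 66], so an eigenvector is (-3, -2).
For λ=-5: (A-λI) row 1 is [-33, 66], so an eigenvector is (2, 1).
General solution: C_1e^(6t)(-3,-2) + C_2e^(-5t)(2,1).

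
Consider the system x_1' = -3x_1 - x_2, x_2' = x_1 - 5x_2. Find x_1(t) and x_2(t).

x_1(t) = -c_1e^(-4t) - c_2te^(-4t) - 3c_2e^(-4t), x_2(t) = -c_1e^(-4t) - c_2te^(-4t) - 2c_2e^(-4t)

Coefficient matrix A = [[-3, -1], [1, -5]].
Characteristic polynomial det(A - λI) = λ^2 + 8λ + 16 = 0.
Single eigenvalue λ = -4 with algebraic multiplicity 2.
Eigenvector v = (-1,-1); generalized eigenvector w with (A-λI)w=v is (-3,-2).
General solution: e^(-4t)[c_1·v + c_2·(t·v + w)].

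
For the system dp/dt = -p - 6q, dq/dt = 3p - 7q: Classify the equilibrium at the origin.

stable spiral

A = [[-1,-6],[3,-7]]; det(A-λI) = λ^2 + 8λ + 25.
λ = -4 ± 3i: negative real part.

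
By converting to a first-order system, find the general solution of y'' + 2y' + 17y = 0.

y(t) = c_1e^(-t)cos(4t) + c_2e^(-t)sin(4t)

Let x_1 = y, x_2 = y'. Then x_1' = x_2 and x_2' = -17x_1 - 2x_2.
A = [[0,1],[-17,-2]]; det(A-λI) = λ^2 + 2λ + 17.
Eigenvalues λ = -1 ± 4i.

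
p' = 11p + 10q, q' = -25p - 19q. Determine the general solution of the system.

p(t) = K_1e^(-4t)sin(5t) + K_1e^(-4t)cos(5t) + K_2e^(-4t)sin(5t) - K_2e^(-4t)cos(5t), q(t) = -2K_1e^(-4t)sin(5t) - K_1e^(-4t)cos(5t) - K_2e^(-4t)sin(5t) + 2K_2e^(-4t)cos(5t)

Coefficient matrix A = [[11, 10], [-25, -19]].
Characteristic polynomial det(A - λI) = λ^2 + 8λ + 41 = 0.
Eigenvalues λ = -4 ± 5i (complex conjugate pair).
For λ=-4+5i: an eigenvector is (1,-1) - i(1,-2) = (1 - i, -1 + 2i).
A real fundamental pair from Re and Im of e^((-4+5i)t)v: X_1 = e^(-4t)(cos(5t)·(1,-1) + sin(5t)·(1,-2)), X_2 = e^(-4t)(sin(5t)·(1,-1) - cos(5t)·(1,-2)).
General solution: K_1X_1 + K_2X_2.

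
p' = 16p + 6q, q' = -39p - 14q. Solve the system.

Coefficient matrix A = [[16, 6], [-39, -14]].
Characteristic polynomial det(A - λI) = λ^2 - 2λ + 10 = 0.
Eigenvalues λ = 1 ± 3i (complex conjugate pair).
For λ=1+3i: an eigenvector is (-1,2) - i(-1,3) = (-1 + i, 2 - 3i).
A real fundamental pair from Re and Im of e^((1+3i)t)v: X_1 = e^(t)(cos(3t)·(-1,2) + sin(3t)·(-1,3)), X_2 = e^(t)(sin(3t)·(-1,2) - cos(3t)·(-1,3)).
General solution: K_1X_1 + K_2X_2.

p(t) = -K_1e^(t)sin(3t) - K_1e^(t)cos(3t) - K_2e^(t)sin(3t) + K_2e^(t)cos(3t), q(t) = 3K_1e^(t)sin(3t) + 2K_1e^(t)cos(3t) + 2K_2e^(t)sin(3t) - 3K_2e^(t)cos(3t)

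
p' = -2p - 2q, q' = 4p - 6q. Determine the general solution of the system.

p(t) = C_1e^(-4t)sin(2t) - C_2e^(-4t)cos(2t), q(t) = C_1e^(-4t)sin(2t) - C_1e^(-4t)cos(2t) - C_2e^(-4t)sin(2t) - C_2e^(-4t)cos(2t)

Coefficient matrix A = [[-2, -2], [4, -6]].
Characteristic polynomial det(A - λI) = λ^2 + 8λ + 20 = 0.
Eigenvalues λ = -4 ± 2i (complex conjugate pair).
For λ=-4+2i: an eigenvector is (0,-1) - i(1,1) = (0 - i, -1 - i).
A real fundamental pair from Re and Im of e^((-4+2i)t)v: X_1 = e^(-4t)(cos(2t)·(0,-1) + sin(2t)·(1,1)), X_2 = e^(-4t)(sin(2t)·(0,-1) - cos(2t)·(1,1)).
General solution: C_1X_1 + C_2X_2.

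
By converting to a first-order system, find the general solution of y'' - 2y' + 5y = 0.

Let x_1 = y, x_2 = y'. Then x_1' = x_2 and x_2' = -5x_1 + 2x_2.
A = [[0,1],[-5,2]]; det(A-λI) = λ^2 - 2λ + 5.
Eigenvalues λ = 1 ± 2i.

y(t) = C_1e^(t)cos(2t) + C_2e^(t)sin(2t)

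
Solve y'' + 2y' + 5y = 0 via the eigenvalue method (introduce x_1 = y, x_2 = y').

Let x_1 = y, x_2 = y'. Then x_1' = x_2 and x_2' = -5x_1 - 2x_2.
A = [[0,1],[-5,-2]]; det(A-λI) = λ^2 + 2λ + 5.
Eigenvalues λ = -1 ± 2i.

y(t) = c_1e^(-t)cos(2t) + c_2e^(-t)sin(2t)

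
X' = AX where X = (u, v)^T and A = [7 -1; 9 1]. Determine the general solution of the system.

Coefficient matrix A = [[7, -1], [9, 1]].
Characteristic polynomial det(A - λI) = λ^2 - 8λ + 16 = 0.
Single eigenvalue λ = 4 with algebraic multiplicity 2.
Eigenvector v = (-1,-3); generalized eigenvector w with (A-λI)w=v is (0,1).
General solution: e^(4t)[K_1·v + K_2·(t·v + w)].

u(t) = -K_1e^(4t) - K_2te^(4t), v(t) = -3K_1e^(4t) - 3K_2te^(4t) + K_2e^(4t)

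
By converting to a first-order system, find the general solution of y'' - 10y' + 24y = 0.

Let x_1 = y, x_2 = y'. Then x_1' = x_2 and x_2' = -24x_1 + 10x_2.
A = [[0,1],[-24,10]]; det(A-λI) = λ^2 - 10λ + 24.
Eigenvalues λ = 6, 4 with eigenvectors (1,6), (1,4).

y(t) = K_1e^(6t) + K_2e^(4t)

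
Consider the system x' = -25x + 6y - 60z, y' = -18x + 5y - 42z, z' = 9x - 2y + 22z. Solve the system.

Coefficient matrix A = [[-25, 6, -60], [-18, 5, -42], [9, -2, 22]].
det(A - λI) = 0 gives eigenvalues λ = 2, 1, -1.
For λ=2: eigenvector (-8,-6,3).
For λ=1: eigenvector (3,3,-1).
For λ=-1: eigenvector (3,2,-1).
General solution: C_1e^(2t)(-8,-6,3) + C_2e^(t)(3,3,-1) + C_3e^(-t)(3,2,-1).

x(t) = -8C_1e^(2t) + 3C_2e^(t) + 3C_3e^(-t), y(t) = -6C_1e^(2t) + 3C_2e^(t) + 2C_3e^(-t), z(t) = 3C_1e^(2t) - C_2e^(t) - C_3e^(-t)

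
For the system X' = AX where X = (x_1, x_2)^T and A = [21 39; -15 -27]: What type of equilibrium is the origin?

stable spiral

A = [[21,39],[-15,-27]]; det(A-λI) = λ^2 + 6λ + 18.
λ = -3 ± 3i: negative real part.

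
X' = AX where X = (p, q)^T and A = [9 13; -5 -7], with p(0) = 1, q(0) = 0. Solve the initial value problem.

Coefficient matrix A = [[9, 13], [-5, -7]].
Characteristic polynomial det(A - λI) = λ^2 - 2λ + 2 = 0.
Eigenvalues λ = 1 ± i (complex conjugate pair).
For λ=1+i: an eigenvector is (3,-2) - i(-2,1) = (3 + 2i, -2 - i).
A real fundamental pair from Re and Im of e^((1+i)t)v: X_1 = e^(t)(cos(t)·(3,-2) + sin(t)·(-2,1)), X_2 = e^(t)(sin(t)·(3,-2) - cos(t)·(-2,1)).
General solution: C_1X_1 + C_2X_2.
Applying p(0)=1, q(0)=0 gives C_1=-1, C_2=2.

p(t) = 8e^(t)sin(t) + e^(t)cos(t), q(t) = -5e^(t)sin(t)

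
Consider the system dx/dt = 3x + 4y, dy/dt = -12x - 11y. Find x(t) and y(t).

Coefficient matrix A = [[3, 4], [-12, -11]].
Characteristic polynomial det(A - λI) = λ^2 + 8λ + 15 = 0.
Eigenvalues λ = -5, -3.
For λ=-5: (A-λI) row 1 is [8, 4], so an eigenvector is (1, -2).
For λ=-3: (A-λI) row 1 is [6, 4], so an eigenvector is (2, -3).
General solution: K_1e^(-5t)(1,-2) + K_2e^(-3t)(2,-3).

x(t) = K_1e^(-5t) + 2K_2e^(-3t), y(t) = -2K_1e^(-5t) - 3K_2e^(-3t)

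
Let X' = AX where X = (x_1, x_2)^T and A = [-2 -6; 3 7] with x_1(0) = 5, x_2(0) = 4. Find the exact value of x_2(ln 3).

A = [[-2,-6],[3,7]]; eigenvalues λ = 4, 1.
Eigenvectors: (1,-1) for λ=4, (2,-1) for λ=1.
From the initial condition, c_1 = -13, c_2 = 9.
x_2(ln 3) = (-13)(3^4)(-1) + (9)(3^1)(-1) = 1026.

1026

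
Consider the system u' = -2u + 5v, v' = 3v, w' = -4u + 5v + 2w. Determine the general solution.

Coefficient matrix A = [[-2, 5, 0], [0, 3, 0], [-4, 5, 2]].
det(A - λI) = 0 gives eigenvalues λ = -2, 2, 3.
For λ=-2: eigenvector (1,0,1).
For λ=2: eigenvector (0,0,1).
For λ=3: eigenvector (1,1,1).
General solution: c_1e^(-2t)(1,0,1) + c_2e^(2t)(0,0,1) + c_3e^(3t)(1,1,1).

u(t) = c_1e^(-2t) + c_3e^(3t), v(t) = c_3e^(3t), w(t) = c_1e^(-2t) + c_2e^(2t) + c_3e^(3t)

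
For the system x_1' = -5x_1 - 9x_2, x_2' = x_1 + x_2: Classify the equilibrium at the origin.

A = [[-5,-9],[1,1]]; det(A-λI) = λ^2 + 4λ + 4.
repeated λ = -2 with a single eigenvector.

stable improper node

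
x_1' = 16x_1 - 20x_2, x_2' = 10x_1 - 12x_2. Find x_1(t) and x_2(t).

Coefficient matrix A = [[16, -20], [10, -12]].
Characteristic polynomial det(A - λI) = λ^2 - 4λ + 8 = 0.
Eigenvalues λ = 2 ± 2i (complex conjugate pair).
For λ=2+2i: an eigenvector is (1,1) - i(-3,-2) = (1 + 3i, 1 + 2i).
A real fundamental pair from Re and Im of e^((2+2i)t)v: X_1 = e^(2t)(cos(2t)·(1,1) + sin(2t)·(-3,-2)), X_2 = e^(2t)(sin(2t)·(1,1) - cos(2t)·(-3,-2)).
General solution: c_1X_1 + c_2X_2.

x_1(t) = -3c_1e^(2t)sin(2t) + c_1e^(2t)cos(2t) + c_2e^(2t)sin(2t) + 3c_2e^(2t)cos(2t), x_2(t) = -2c_1e^(2t)sin(2t) + c_1e^(2t)cos(2t) + c_2e^(2t)sin(2t) + 2c_2e^(2t)cos(2t)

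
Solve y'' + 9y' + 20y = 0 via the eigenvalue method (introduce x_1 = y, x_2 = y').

Let x_1 = y, x_2 = y'. Then x_1' = x_2 and x_2' = -20x_1 - 9x_2.
A = [[0,1],[-20,-9]]; det(A-λI) = λ^2 + 9λ + 20.
Eigenvalues λ = -5, -4 with eigenvectors (1,-5), (1,-4).

y(t) = C_1e^(-5t) + C_2e^(-4t)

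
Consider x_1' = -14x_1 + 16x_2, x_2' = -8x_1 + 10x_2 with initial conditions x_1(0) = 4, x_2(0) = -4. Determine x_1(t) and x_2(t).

x_1(t) = -12e^(2t) + 16e^(-6t), x_2(t) = -12e^(2t) + 8e^(-6t)

Coefficient matrix A = [[-14, 16], [-8, 10]].
Characteristic polynomial det(A - λI) = λ^2 + 4λ - 12 = 0.
Eigenvalues λ = 2, -6.
For λ=2: (A-λI) row 1 is [-16, 16], so an eigenvector is (1, 1).
For λ=-6: (A-λI) row 1 is [-8, 16], so an eigenvector is (2, 1).
General solution: c_1e^(2t)(1,1) + c_2e^(-6t)(2,1).
Applying x_1(0)=4, x_2(0)=-4 gives c_1=-12, c_2=8.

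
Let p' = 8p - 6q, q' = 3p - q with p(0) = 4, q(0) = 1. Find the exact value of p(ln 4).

6112

A = [[8,-6],[3,-1]]; eigenvalues λ = 5, 2.
Eigenvectors: (-2,-1) for λ=5, (-1,-1) for λ=2.
From the initial condition, c_1 = -3, c_2 = 2.
p(ln 4) = (-3)(4^5)(-2) + (2)(4^2)(-1) = 6112.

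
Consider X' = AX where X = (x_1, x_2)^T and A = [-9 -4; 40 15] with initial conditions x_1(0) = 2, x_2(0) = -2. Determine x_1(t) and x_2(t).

x_1(t) = -4e^(3t)sin(4t) + 2e^(3t)cos(4t), x_2(t) = 14e^(3t)sin(4t) - 2e^(3t)cos(4t)

Coefficient matrix A = [[-9, -4], [40, 15]].
Characteristic polynomial det(A - λI) = λ^2 - 6λ + 25 = 0.
Eigenvalues λ = 3 ± 4i (complex conjugate pair).
For λ=3+4i: an eigenvector is (0,-1) - i(1,-3) = (0 - i, -1 + 3i).
A real fundamental pair from Re and Im of e^((3+4i)t)v: X_1 = e^(3t)(cos(4t)·(0,-1) + sin(4t)·(1,-3)), X_2 = e^(3t)(sin(4t)·(0,-1) - cos(4t)·(1,-3)).
General solution: C_1X_1 + C_2X_2.
Applying x_1(0)=2, x_2(0)=-2 gives C_1=-4, C_2=-2.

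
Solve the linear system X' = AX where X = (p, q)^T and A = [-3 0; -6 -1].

p(t) = -c_2e^(-3t), q(t) = -c_1e^(-t) - 3c_2e^(-3t)

Coefficient matrix A = [[-3, 0], [-6, -1]].
Characteristic polynomial det(A - λI) = λ^2 + 4λ + 3 = 0.
Eigenvalues λ = -1, -3.
For λ=-1: (A-λI) row 1 is [-2, 0], so an eigenvector is (0, -1).
For λ=-3: (A-λI) row 2 is [-6, 2], so an eigenvector is (-1, -3).
General solution: c_1e^(-t)(0,-1) + c_2e^(-3t)(-1,-3).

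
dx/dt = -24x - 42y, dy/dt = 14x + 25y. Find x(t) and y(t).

x(t) = 2K_1e^(-3t) + 3K_2e^(4t), y(t) = -K_1e^(-3t) - 2K_2e^(4t)

Coefficient matrix A = [[-24, -42], [14, 25]].
Characteristic polynomial det(A - λI) = λ^2 - λ - 12 = 0.
Eigenvalues λ = -3, 4.
For λ=-3: (A-λI) row 1 is [-21, -42], so an eigenvector is (2, -1).
For λ=4: (A-λI) row 1 is [-28, -42], so an eigenvector is (3, -2).
General solution: K_1e^(-3t)(2,-1) + K_2e^(4t)(3,-2).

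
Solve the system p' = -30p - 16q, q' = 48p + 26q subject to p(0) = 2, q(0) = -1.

Coefficient matrix A = [[-30, -16], [48, 26]].
Characteristic polynomial det(A - λI) = λ^2 + 4λ - 12 = 0.
Eigenvalues λ = -6, 2.
For λ=-6: (A-λI) row 1 is [-24, -16], so an eigenvector is (-2, 3).
For λ=2: (A-λI) row 1 is [-32, -16], so an eigenvector is (-1, 2).
General solution: c_1e^(-6t)(-2,3) + c_2e^(2t)(-1,2).
Applying p(0)=2, q(0)=-1 gives c_1=-3, c_2=4.

p(t) = -4e^(2t) + 6e^(-6t), q(t) = 8e^(2t) - 9e^(-6t)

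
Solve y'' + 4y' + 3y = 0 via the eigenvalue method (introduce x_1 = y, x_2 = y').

Let x_1 = y, x_2 = y'. Then x_1' = x_2 and x_2' = -3x_1 - 4x_2.
A = [[0,1],[-3,-4]]; det(A-λI) = λ^2 + 4λ + 3.
Eigenvalues λ = -3, -1 with eigenvectors (1,-3), (1,-1).

y(t) = K_1e^(-3t) + K_2e^(-t)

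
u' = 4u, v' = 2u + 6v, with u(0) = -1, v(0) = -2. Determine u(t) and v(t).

u(t) = -e^(4t), v(t) = -3e^(6t) + e^(4t)

Coefficient matrix A = [[4, 0], [2, 6]].
Characteristic polynomial det(A - λI) = λ^2 - 10λ + 24 = 0.
Eigenvalues λ = 4, 6.
For λ=4: (A-λI) row 2 is [2, 2], so an eigenvector is (-1, 1).
For λ=6: (A-λI) row 1 is [-2, 0], so an eigenvector is (0, 1).
General solution: c_1e^(4t)(-1,1) + c_2e^(6t)(0,1).
Applying u(0)=-1, v(0)=-2 gives c_1=1, c_2=-3.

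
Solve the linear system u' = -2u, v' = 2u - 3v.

Coefficient matrix A = [[-2, 0], [2, -3]].
Characteristic polynomial det(A - λI) = λ^2 + 5λ + 6 = 0.
Eigenvalues λ = -3, -2.
For λ=-3: (A-λI) row 1 is [1, 0], so an eigenvector is (0, 1).
For λ=-2: (A-λI) row 2 is [2, -1], so an eigenvector is (-1, -2).
General solution: K_1e^(-3t)(0,1) + K_2e^(-2t)(-1,-2).

u(t) = -K_2e^(-2t), v(t) = K_1e^(-3t) - 2K_2e^(-2t)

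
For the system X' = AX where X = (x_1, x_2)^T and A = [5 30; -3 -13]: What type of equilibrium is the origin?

A = [[5,30],[-3,-13]]; det(A-λI) = λ^2 + 8λ + 25.
λ = -4 ± 3i: negative real part.

stable spiral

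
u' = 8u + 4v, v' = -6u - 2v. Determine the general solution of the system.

Coefficient matrix A = [[8, 4], [-6, -2]].
Characteristic polynomial det(A - λI) = λ^2 - 6λ + 8 = 0.
Eigenvalues λ = 2, 4.
For λ=2: (A-λI) row 1 is [6, 4], so an eigenvector is (-2, 3).
For λ=4: (A-λI) row 1 is [4, 4], so an eigenvector is (1, -1).
General solution: C_1e^(2t)(-2,3) + C_2e^(4t)(1,-1).

u(t) = -2C_1e^(2t) + C_2e^(4t), v(t) = 3C_1e^(2t) - C_2e^(4t)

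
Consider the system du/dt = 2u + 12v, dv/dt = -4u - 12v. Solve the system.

Coefficient matrix A = [[2, 12], [-4, -12]].
Characteristic polynomial det(A - λI) = λ^2 + 10λ + 24 = 0.
Eigenvalues λ = -6, -4.
For λ=-6: (A-λI) row 1 is [8, 12], so an eigenvector is (-3, 2).
For λ=-4: (A-λI) row 1 is [6, 12], so an eigenvector is (-2, 1).
General solution: c_1e^(-6t)(-3,2) + c_2e^(-4t)(-2,1).

u(t) = -3c_1e^(-6t) - 2c_2e^(-4t), v(t) = 2c_1e^(-6t) + c_2e^(-4t)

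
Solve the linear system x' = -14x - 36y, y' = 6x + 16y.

x(t) = 2C_1e^(4t) + 3C_2e^(-2t), y(t) = -C_1e^(4t) - C_2e^(-2t)

Coefficient matrix A = [[-14, -36], [6, 16]].
Characteristic polynomial det(A - λI) = λ^2 - 2λ - 8 = 0.
Eigenvalues λ = 4, -2.
For λ=4: (A-λI) row 1 is [-18, -36], so an eigenvector is (2, -1).
For λ=-2: (A-λI) row 1 is [-12, -36], so an eigenvector is (3, -1).
General solution: C_1e^(4t)(2,-1) + C_2e^(-2t)(3,-1).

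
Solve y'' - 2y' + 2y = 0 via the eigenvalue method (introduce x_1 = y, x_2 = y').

y(t) = c_1e^(t)cos(t) + c_2e^(t)sin(t)

Let x_1 = y, x_2 = y'. Then x_1' = x_2 and x_2' = -2x_1 + 2x_2.
A = [[0,1],[-2,2]]; det(A-λI) = λ^2 - 2λ + 2.
Eigenvalues λ = 1 ± i.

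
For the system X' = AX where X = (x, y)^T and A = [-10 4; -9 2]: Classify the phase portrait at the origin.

stable improper node

A = [[-10,4],[-9,2]]; det(A-λI) = λ^2 + 8λ + 16.
repeated λ = -4 with a single eigenvector.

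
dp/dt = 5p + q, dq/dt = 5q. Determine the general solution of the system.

Coefficient matrix A = [[5, 1], [0, 5]].
Characteristic polynomial det(A - λI) = λ^2 - 10λ + 25 = 0.
Single eigenvalue λ = 5 with algebraic multiplicity 2.
Eigenvector v = (-1,0); generalized eigenvector w with (A-λI)w=v is (2,-1).
General solution: e^(5t)[c_1·v + c_2·(t·v + w)].

p(t) = -c_1e^(5t) - c_2te^(5t) + 2c_2e^(5t), q(t) = -c_2e^(5t)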